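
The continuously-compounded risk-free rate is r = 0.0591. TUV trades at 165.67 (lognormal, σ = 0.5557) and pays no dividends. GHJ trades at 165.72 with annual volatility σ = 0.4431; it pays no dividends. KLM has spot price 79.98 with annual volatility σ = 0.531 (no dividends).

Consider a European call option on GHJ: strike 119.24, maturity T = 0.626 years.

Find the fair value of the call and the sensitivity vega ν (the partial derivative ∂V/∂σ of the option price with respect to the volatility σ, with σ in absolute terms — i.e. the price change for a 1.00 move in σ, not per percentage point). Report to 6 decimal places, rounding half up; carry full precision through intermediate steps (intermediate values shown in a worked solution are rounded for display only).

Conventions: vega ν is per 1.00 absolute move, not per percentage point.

price = 54.475502
ν = 24.860960

σ√T = 0.4431·√0.626 = 0.350581
d₁ = (ln(S/K) + (r+σ²/2)T) / (σ√T) = (ln(165.72/119.24) + (0.0591+0.4431²/2)·0.626) / 0.350581 = (0.329161 + 0.098450) / 0.350581 = 1.219721
d₂ = d₁ − σ√T = 1.219721 − 0.350581 = 0.869140
e^{−rT} = 0.963679
N(d₁) = 0.888715,  N(d₂) = 0.807615
Call price V = S·N(d₁) − K·e^{−rT}·N(d₂) = 147.277802 − 92.802301 = 54.475502
φ(d₁) = (1/√(2π))·e^{−d₁²/2} = 0.189608
ν = S·φ(d₁)·√T = 24.860960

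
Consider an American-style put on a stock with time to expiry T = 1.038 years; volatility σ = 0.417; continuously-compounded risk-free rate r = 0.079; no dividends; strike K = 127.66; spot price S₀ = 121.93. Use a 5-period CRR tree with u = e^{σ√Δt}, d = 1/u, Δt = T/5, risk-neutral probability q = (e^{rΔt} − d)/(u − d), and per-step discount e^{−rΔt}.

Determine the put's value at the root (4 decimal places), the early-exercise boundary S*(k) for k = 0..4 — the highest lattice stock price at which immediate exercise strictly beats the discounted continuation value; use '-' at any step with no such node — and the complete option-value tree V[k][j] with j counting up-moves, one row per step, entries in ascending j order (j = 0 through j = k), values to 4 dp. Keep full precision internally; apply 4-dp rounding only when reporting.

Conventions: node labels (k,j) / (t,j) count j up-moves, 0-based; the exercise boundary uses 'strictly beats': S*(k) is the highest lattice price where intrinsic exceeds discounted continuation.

Δt=0.20760  u=1.20925  d=0.82696  q=0.49590  discount=0.98373
step 5 (expiry): payoffs max(K−S,0) = 80.5043 58.7051 26.8287 0.0000 0.0000 0.0000
step 4: (k=4,j=0): S=57.0230, K−S=70.6370, hold=68.5604 ⇒ V=70.6370 exercise | (k=4,j=1): S=83.3835, K−S=44.2765, hold=42.1999 ⇒ V=44.2765 exercise | (k=4,j=2): S=121.9300, K−S=5.7300, hold=13.3044 ⇒ V=13.3044 continue | (k=4,j=3): S=178.2958, K−S=0.0000, hold=0.0000 ⇒ V=0.0000 continue | (k=4,j=4): S=260.7183, K−S=0.0000, hold=0.0000 ⇒ V=0.0000 continue  boundary S*=83.3835
step 3: (k=3,j=0): S=68.9549, K−S=58.7051, hold=56.6285 ⇒ V=58.7051 exercise | (k=3,j=1): S=100.8313, K−S=26.8287, hold=28.4471 ⇒ V=28.4471 continue | (k=3,j=2): S=147.4436, K−S=0.0000, hold=6.5977 ⇒ V=6.5977 continue | (k=3,j=3): S=215.6037, K−S=0.0000, hold=0.0000 ⇒ V=0.0000 continue  boundary S*=68.9549
step 2: (k=2,j=0): S=83.3835, K−S=44.2765, hold=42.9894 ⇒ V=44.2765 exercise | (k=2,j=1): S=121.9300, K−S=5.7300, hold=17.3256 ⇒ V=17.3256 continue | (k=2,j=2): S=178.2958, K−S=0.0000, hold=3.2718 ⇒ V=3.2718 continue  boundary S*=83.3835
step 1: (k=1,j=0): S=100.8313, K−S=26.8287, hold=30.4088 ⇒ V=30.4088 continue | (k=1,j=1): S=147.4436, K−S=0.0000, hold=10.1879 ⇒ V=10.1879 continue  boundary S*=-
step 0: (k=0,j=0): S=121.9300, K−S=5.7300, hold=20.0498 ⇒ V=20.0498 continue  boundary S*=-

price = 20.0498
boundary = - - 83.3835 68.9549 83.3835
tree:
20.0498
30.4088 10.1879
44.2765 17.3256 3.2718
58.7051 28.4471 6.5977 0.0000
70.6370 44.2765 13.3044 0.0000 0.0000
80.5043 58.7051 26.8287 0.0000 0.0000 0.0000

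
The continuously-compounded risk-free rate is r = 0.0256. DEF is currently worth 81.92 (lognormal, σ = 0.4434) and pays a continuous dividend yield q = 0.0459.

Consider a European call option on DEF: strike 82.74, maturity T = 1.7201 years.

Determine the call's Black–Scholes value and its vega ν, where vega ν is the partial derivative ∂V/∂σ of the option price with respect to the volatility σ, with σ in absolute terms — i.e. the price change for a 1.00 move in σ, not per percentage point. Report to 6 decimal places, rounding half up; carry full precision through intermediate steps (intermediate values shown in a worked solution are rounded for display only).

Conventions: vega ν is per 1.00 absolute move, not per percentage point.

σ√T = 0.4434·√1.7201 = 0.581531
d₁ = (ln(S/K) + (r−q+σ²/2)T) / (σ√T) = (ln(81.92/82.74) + (0.0256−0.0459+0.4434²/2)·1.7201) / 0.581531 = (-0.009960 + 0.134171) / 0.581531 = 0.213593
d₂ = d₁ − σ√T = 0.213593 − 0.581531 = -0.367938
e^{−rT} = 0.956921
e^{−qT} = 0.924084
N(d₁) = 0.584568,  N(d₂) = 0.356460
Call price V = S·e^{−qT}·N(d₁) − K·e^{−rT}·N(d₂) = 44.252330 − 28.222939 = 16.029391
φ(d₁) = (1/√(2π))·e^{−d₁²/2} = 0.389945
ν = S·e^{−qT}·φ(d₁)·√T = 38.715199

price = 16.029391
ν = 38.715199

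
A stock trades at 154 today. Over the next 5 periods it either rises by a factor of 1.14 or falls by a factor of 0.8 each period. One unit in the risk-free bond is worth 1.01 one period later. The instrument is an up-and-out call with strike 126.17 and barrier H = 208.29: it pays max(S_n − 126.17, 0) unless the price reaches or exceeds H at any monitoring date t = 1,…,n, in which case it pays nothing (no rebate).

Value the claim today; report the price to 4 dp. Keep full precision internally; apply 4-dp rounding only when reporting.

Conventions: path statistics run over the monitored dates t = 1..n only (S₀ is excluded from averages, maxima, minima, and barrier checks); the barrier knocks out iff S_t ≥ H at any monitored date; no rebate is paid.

price = 18.8655

No-arbitrage gives p* = (R−d)/(u−d) = 0.6176: enumerate every path, weight its payoff by its p*-probability, and discount by R^5.
Enumerate all 2^5 = 32 price paths (U = up ×1.14, D = down ×0.8); each path with k up-moves has probability p*^k·(1−p*)^(5−k).
DDDDD: M=123.2000, payoff=0.0000, prob=0.008172
UDDDD: M=175.5600, payoff=0.0000, prob=0.013201
DUDDD: M=140.4480, payoff=0.0000, prob=0.013201
UUDDD: M=200.1384, payoff=0.0000, prob=0.021324
DDUDD: M=123.2000, payoff=0.0000, prob=0.013201
UDUDD: M=175.5600, payoff=0.0000, prob=0.021324
DUUDD: M=160.1107, payoff=0.0000, prob=0.021324
UUUDD: M=228.1578, payoff=0.0000, prob=0.034447
DDDUD: M=123.2000, payoff=0.0000, prob=0.013201
UDDUD: M=175.5600, payoff=0.0000, prob=0.021324
DUDUD: M=140.4480, payoff=0.0000, prob=0.021324
UUDUD: M=200.1384, payoff=19.8510, prob=0.034447
DDUUD: M=128.0886, payoff=0.0000, prob=0.021324
UDUUD: M=182.5262, payoff=19.8510, prob=0.034447
DUUUD: M=182.5262, payoff=19.8510, prob=0.034447
UUUUD: M=260.0999, payoff=0.0000, prob=0.055645
DDDDU: M=123.2000, payoff=0.0000, prob=0.013201
UDDDU: M=175.5600, payoff=0.0000, prob=0.021324
DUDDU: M=140.4480, payoff=0.0000, prob=0.021324
UUDDU: M=200.1384, payoff=19.8510, prob=0.034447
DDUDU: M=123.2000, payoff=0.0000, prob=0.021324
UDUDU: M=175.5600, payoff=19.8510, prob=0.034447
DUUDU: M=160.1107, payoff=19.8510, prob=0.034447
UUUDU: M=228.1578, payoff=0.0000, prob=0.055645
DDDUU: M=123.2000, payoff=0.0000, prob=0.021324
UDDUU: M=175.5600, payoff=19.8510, prob=0.034447
DUDUU: M=146.0210, payoff=19.8510, prob=0.034447
UUDUU: M=208.0799, payoff=81.9099, prob=0.055645
DDUUU: M=146.0210, payoff=19.8510, prob=0.034447
UDUUU: M=208.0799, payoff=81.9099, prob=0.055645
DUUUU: M=208.0799, payoff=81.9099, prob=0.055645
UUUUU: M=296.5138, payoff=0.0000, prob=0.089888
Price = Σ prob·payoff / R^5 = 19.827861 / 1.051010 = 18.8655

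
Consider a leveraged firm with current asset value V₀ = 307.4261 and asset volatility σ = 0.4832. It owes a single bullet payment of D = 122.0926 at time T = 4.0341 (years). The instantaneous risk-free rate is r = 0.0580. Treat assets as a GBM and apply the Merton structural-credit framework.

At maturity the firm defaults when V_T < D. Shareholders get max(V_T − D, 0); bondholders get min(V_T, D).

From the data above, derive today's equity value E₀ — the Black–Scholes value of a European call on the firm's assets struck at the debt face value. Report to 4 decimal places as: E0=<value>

E0=219.6094

Equity is a call on the firm's assets struck at D = 122.0926:
d₁ = [ln(V₀/D) + (r + σ²/2)T] / (σ√T)
   = [ln(307.4261/122.0926) + (0.0580 + 0.5·0.4832²)·4.0341] / (0.4832·√4.0341)
   = [0.923455 + 0.704923] / 0.970511 = 1.677857
d₂ = d₁ − σ√T = 1.677857 − 0.970511 = 0.707347
N(d₁) = 0.953313,  N(d₂) = 0.760324,  e^(−rT) = 0.791379
E₀ = V₀·N(d₁) − D·e^(−rT)·N(d₂)
   = 307.4261·0.953313 − 122.0926·0.791379·0.760324 = 219.609406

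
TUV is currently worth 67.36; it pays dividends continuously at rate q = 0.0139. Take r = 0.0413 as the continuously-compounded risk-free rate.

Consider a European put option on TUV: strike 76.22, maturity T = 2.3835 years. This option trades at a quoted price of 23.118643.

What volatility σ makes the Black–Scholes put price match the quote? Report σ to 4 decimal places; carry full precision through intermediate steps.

sigma = 0.5247

At σ = 0.5247 the Black–Scholes value reproduces the quote:
σ√T = 0.5247·√2.3835 = 0.810063
d₁ = (ln(S/K) + (r−q+σ²/2)T) / (σ√T) = (ln(67.36/76.22) + (0.0413−0.0139+0.5247²/2)·2.3835) / 0.810063 = (-0.123573 + 0.393409) / 0.810063 = 0.333105
d₂ = d₁ − σ√T = 0.333105 − 0.810063 = -0.476957
e^{−rT} = 0.906251
e^{−qT} = 0.967412
N(−d₁) = 0.369527,  N(−d₂) = 0.683304
V = K·e^{−rT}·N(−d₂) − S·e^{−qT}·N(−d₁) = 47.198853 − 24.080210 = 23.118643 (the quoted price), and the Black–Scholes price is strictly increasing in σ, so σ is unique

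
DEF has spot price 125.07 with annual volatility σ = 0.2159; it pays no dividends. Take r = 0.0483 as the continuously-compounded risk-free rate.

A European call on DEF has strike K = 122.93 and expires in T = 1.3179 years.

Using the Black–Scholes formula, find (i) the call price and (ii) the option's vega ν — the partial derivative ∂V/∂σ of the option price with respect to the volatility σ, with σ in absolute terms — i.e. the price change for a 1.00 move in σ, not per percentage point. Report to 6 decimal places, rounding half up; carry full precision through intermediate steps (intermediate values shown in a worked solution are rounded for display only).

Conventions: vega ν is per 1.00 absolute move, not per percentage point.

σ√T = 0.2159·√1.3179 = 0.247853
d₁ = (ln(S/K) + (r+σ²/2)T) / (σ√T) = (ln(125.07/122.93) + (0.0483+0.2159²/2)·1.3179) / 0.247853 = (0.017258 + 0.094370) / 0.247853 = 0.450382
d₂ = d₁ − σ√T = 0.450382 − 0.247853 = 0.202530
e^{−rT} = 0.938329
N(d₁) = 0.673783,  N(d₂) = 0.580249
Call price V = S·N(d₁) − K·e^{−rT}·N(d₂) = 84.269998 − 66.930983 = 17.339015
φ(d₁) = (1/√(2π))·e^{−d₁²/2} = 0.360465
ν = S·φ(d₁)·√T = 51.755600

price = 17.339015
ν = 51.755600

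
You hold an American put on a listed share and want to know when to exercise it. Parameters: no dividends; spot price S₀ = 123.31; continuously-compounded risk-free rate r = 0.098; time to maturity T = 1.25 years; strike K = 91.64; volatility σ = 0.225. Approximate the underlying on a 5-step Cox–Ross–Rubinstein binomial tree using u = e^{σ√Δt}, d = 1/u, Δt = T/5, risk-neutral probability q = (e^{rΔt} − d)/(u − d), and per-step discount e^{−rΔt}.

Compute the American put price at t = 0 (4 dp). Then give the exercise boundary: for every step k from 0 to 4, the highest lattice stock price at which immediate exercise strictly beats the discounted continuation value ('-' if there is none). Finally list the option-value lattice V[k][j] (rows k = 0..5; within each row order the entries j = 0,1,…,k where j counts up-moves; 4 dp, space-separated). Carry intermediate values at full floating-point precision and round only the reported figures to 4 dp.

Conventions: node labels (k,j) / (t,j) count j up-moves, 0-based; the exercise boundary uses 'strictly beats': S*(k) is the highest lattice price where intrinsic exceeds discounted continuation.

Δt=0.25000, u=1.11907, d=0.89360, q=0.58191, disc=e^(-rΔt)=0.97580
k=5 terminal: V=max(K-S,0) → 21.3801 3.6519 0.0000 0.0000 0.0000 0.0000
k=4: j=0 S=78.6259 intr=13.0141 cont=10.7962 V=13.0141[EX]; j=1 S=98.4650 intr=0.0000 cont=1.4899 V=1.4899[hold]; j=2 S=123.3100 intr=0.0000 cont=0.0000 V=0.0000[hold]; j=3 S=154.4239 intr=0.0000 cont=0.0000 V=0.0000[hold]; j=4 S=193.3886 intr=0.0000 cont=0.0000 V=0.0000[hold]  S*(4)=78.6259
k=3: j=0 S=87.9881 intr=3.6519 cont=6.1554 V=6.1554[hold]; j=1 S=110.1895 intr=0.0000 cont=0.6078 V=0.6078[hold]; j=2 S=137.9928 intr=0.0000 cont=0.0000 V=0.0000[hold]; j=3 S=172.8115 intr=0.0000 cont=0.0000 V=0.0000[hold]  S*(3)=-
k=2: j=0 S=98.4650 intr=0.0000 cont=2.8564 V=2.8564[hold]; j=1 S=123.3100 intr=0.0000 cont=0.2480 V=0.2480[hold]; j=2 S=154.4239 intr=0.0000 cont=0.0000 V=0.0000[hold]  S*(2)=-
k=1: j=0 S=110.1895 intr=0.0000 cont=1.3061 V=1.3061[hold]; j=1 S=137.9928 intr=0.0000 cont=0.1012 V=0.1012[hold]  S*(1)=-
k=0: j=0 S=123.3100 intr=0.0000 cont=0.5903 V=0.5903[hold]  S*(0)=-

price = 0.5903
boundary = - - - - 78.6259
tree:
0.5903
1.3061 0.1012
2.8564 0.2480 0.0000
6.1554 0.6078 0.0000 0.0000
13.0141 1.4899 0.0000 0.0000 0.0000
21.3801 3.6519 0.0000 0.0000 0.0000 0.0000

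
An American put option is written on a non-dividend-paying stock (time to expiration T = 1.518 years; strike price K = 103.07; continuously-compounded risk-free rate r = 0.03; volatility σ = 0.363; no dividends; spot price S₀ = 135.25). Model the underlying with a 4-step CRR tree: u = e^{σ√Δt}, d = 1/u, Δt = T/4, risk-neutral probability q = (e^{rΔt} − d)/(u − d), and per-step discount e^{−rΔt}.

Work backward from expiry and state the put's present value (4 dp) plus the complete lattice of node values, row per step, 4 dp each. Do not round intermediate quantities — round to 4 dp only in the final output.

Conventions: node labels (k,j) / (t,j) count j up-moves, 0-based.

price = 8.2197
tree:
8.2197
13.5600 2.3912
21.8241 4.5608 0.0000
33.9211 8.6992 0.0000 0.0000
47.7773 16.5926 0.0000 0.0000 0.0000

params: Δt=0.37950 u=1.25060 d=0.79962 q=0.46972 e^(-rΔt)=0.98868
t_4 payoffs: 47.7773 16.5926 0.0000 0.0000 0.0000
k=3: node(3,0) S=69.1489 payoff=33.9211 vs cont=32.7543 → 33.9211 [stop]  node(3,1) S=108.1484 payoff=0.0000 vs cont=8.6992 → 8.6992 [wait]  node(3,2) S=169.1432 payoff=0.0000 vs cont=0.0000 → 0.0000 [wait]  node(3,3) S=264.5388 payoff=0.0000 vs cont=0.0000 → 0.0000 [wait]
k=2: node(2,0) S=86.4774 payoff=16.5926 vs cont=21.8241 → 21.8241 [wait]  node(2,1) S=135.2500 payoff=0.0000 vs cont=4.5608 → 4.5608 [wait]  node(2,2) S=211.5300 payoff=0.0000 vs cont=0.0000 → 0.0000 [wait]
k=1: node(1,0) S=108.1484 payoff=0.0000 vs cont=13.5600 → 13.5600 [wait]  node(1,1) S=169.1432 payoff=0.0000 vs cont=2.3912 → 2.3912 [wait]
k=0: node(0,0) S=135.2500 payoff=0.0000 vs cont=8.2197 → 8.2197 [wait]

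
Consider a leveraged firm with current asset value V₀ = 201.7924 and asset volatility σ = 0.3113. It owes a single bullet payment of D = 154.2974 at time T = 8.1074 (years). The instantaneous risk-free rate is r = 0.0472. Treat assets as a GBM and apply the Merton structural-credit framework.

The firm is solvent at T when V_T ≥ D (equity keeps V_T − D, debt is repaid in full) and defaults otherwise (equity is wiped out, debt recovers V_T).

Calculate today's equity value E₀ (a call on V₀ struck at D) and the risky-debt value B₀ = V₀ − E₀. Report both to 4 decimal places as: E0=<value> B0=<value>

E0=113.0085 B0=88.7839

Work the structural quantities from V₀ = 201.7924 against face 154.2974:
d₁ = [ln(V₀/D) + (r + σ²/2)T] / (σ√T)
   = [ln(201.7924/154.2974) + (0.0472 + 0.5·0.3113²)·8.1074] / (0.3113·√8.1074)
   = [0.268358 + 0.775504] / 0.886380 = 1.177668
d₂ = d₁ − σ√T = 1.177668 − 0.886380 = 0.291288
N(d₁) = 0.880536,  N(d₂) = 0.614585,  e^(−rT) = 0.682038
E₀ = V₀·N(d₁) − D·e^(−rT)·N(d₂)
   = 201.7924·0.880536 − 154.2974·0.682038·0.614585 = 113.008495
B₀ = V₀ − E₀ = 201.7924 − 113.008495 = 88.783905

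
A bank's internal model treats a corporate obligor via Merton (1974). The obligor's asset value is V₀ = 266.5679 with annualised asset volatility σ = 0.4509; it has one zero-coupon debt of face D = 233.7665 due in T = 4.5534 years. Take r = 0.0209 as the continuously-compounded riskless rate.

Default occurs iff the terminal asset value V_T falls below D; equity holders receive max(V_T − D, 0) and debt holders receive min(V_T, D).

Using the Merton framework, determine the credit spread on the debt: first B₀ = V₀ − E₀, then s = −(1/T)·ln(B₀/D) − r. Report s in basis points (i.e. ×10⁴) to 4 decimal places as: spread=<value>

spread=783.2818

Apply the equity-as-call identities (strike 233.7665, horizon 4.5534 years):
d₁ = [ln(V₀/D) + (r + σ²/2)T] / (σ√T)
   = [ln(266.5679/233.7665) + (0.0209 + 0.5·0.4509²)·4.5534] / (0.4509·√4.5534)
   = [0.131306 + 0.558044] / 0.962162 = 0.716460
d₂ = d₁ − σ√T = 0.716460 − 0.962162 = -0.245702
N(d₁) = 0.763146,  N(d₂) = 0.402956,  e^(−rT) = 0.909222
E₀ = V₀·N(d₁) − D·e^(−rT)·N(d₂)
   = 266.5679·0.763146 − 233.7665·0.909222·0.402956 = 117.783666
B₀ = V₀ − E₀ = 266.5679 − 117.783666 = 148.784234
spread = −(1/T)·ln(B₀/D) − r = −(1/4.5534)·ln(148.784234/233.7665) − 0.0209 = 0.07832818
in basis points: 0.07832818 × 10⁴ = 783.2818 bp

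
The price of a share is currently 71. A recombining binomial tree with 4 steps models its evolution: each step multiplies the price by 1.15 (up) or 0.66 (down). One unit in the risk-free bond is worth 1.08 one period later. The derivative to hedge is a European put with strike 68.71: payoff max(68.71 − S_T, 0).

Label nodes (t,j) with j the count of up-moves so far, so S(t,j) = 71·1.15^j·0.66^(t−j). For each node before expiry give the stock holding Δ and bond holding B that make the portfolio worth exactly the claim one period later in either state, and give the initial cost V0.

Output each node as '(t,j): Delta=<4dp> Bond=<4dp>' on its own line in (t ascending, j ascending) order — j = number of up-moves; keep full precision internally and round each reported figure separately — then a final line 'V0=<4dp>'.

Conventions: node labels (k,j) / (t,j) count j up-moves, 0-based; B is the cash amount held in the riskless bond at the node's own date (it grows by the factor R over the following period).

(0,0): Delta=-0.2213 Bond=17.9022
(1,0): Delta=-0.9298 Bond=52.5346
(1,1): Delta=-0.1536 Bond=13.8010
(2,0): Delta=-1.0000 Bond=58.9078
(2,1): Delta=-0.9231 Bond=56.3756
(2,2): Delta=-0.0799 Bond=7.9934
(3,0): Delta=-1.0000 Bond=63.6204
(3,1): Delta=-1.0000 Bond=63.6204
(3,2): Delta=-0.9158 Bond=60.4299
(3,3): Delta=0.0000 Bond=0.0000
V0=2.1881

Risk-neutral probability p* = (R−d)/(u−d) = (1.08−0.66)/(1.15−0.66) = 0.8571.
Expiry values: V(4,0)=55.2379, V(4,1)=45.2360, V(4,2)=27.8082, V(4,3)=0.0000, V(4,4)=0.0000
  t=3,j=0: stock 20.4122 → up 23.4740 (V=45.2360), down 13.4721 (V=55.2379). Price 43.2082; hedge Δ=-1.0000, bond B=63.6204.
  t=3,j=1: stock 35.5667 → up 40.9018 (V=27.8082), down 23.4740 (V=45.2360). Price 28.0536; hedge Δ=-1.0000, bond B=63.6204.
  t=3,j=2: stock 61.9723 → up 71.2682 (V=0.0000), down 40.9018 (V=27.8082). Price 3.6783; hedge Δ=-0.9158, bond B=60.4299.
  t=3,j=3: stock 107.9821 → up 124.1794 (V=0.0000), down 71.2682 (V=0.0000). Price 0.0000; hedge Δ=0.0000, bond B=0.0000.
  t=2,j=0: stock 30.9276 → up 35.5667 (V=28.0536), down 20.4122 (V=43.2082). Price 27.9802; hedge Δ=-1.0000, bond B=58.9078.
  t=2,j=1: stock 53.8890 → up 61.9723 (V=3.6783), down 35.5667 (V=28.0536). Price 6.6301; hedge Δ=-0.9231, bond B=56.3756.
  t=2,j=2: stock 93.8975 → up 107.9821 (V=0.0000), down 61.9723 (V=3.6783). Price 0.4866; hedge Δ=-0.0799, bond B=7.9934.
  t=1,j=0: stock 46.8600 → up 53.8890 (V=6.6301), down 30.9276 (V=27.9802). Price 8.9631; hedge Δ=-0.9298, bond B=52.5346.
  t=1,j=1: stock 81.6500 → up 93.8975 (V=0.4866), down 53.8890 (V=6.6301). Price 1.2632; hedge Δ=-0.1536, bond B=13.8010.
  t=0,j=0: stock 71.0000 → up 81.6500 (V=1.2632), down 46.8600 (V=8.9631). Price 2.1881; hedge Δ=-0.2213, bond B=17.9022.
As a check, the time-0 holding Δ(0,0)·S0 + B(0,0) comes to 2.1881 — exactly V0.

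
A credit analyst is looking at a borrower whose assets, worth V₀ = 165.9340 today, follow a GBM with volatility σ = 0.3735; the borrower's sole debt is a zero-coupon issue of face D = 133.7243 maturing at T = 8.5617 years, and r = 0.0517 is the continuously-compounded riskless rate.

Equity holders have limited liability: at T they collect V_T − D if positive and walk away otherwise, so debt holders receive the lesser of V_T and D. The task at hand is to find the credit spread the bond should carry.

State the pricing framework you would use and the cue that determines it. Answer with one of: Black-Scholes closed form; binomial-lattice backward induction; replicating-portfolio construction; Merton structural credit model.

Key observation: the question is about default risk generated by asset-value dynamics against a debt face of 133.7243 — the structural framework prices exactly that.

framework: Merton structural credit model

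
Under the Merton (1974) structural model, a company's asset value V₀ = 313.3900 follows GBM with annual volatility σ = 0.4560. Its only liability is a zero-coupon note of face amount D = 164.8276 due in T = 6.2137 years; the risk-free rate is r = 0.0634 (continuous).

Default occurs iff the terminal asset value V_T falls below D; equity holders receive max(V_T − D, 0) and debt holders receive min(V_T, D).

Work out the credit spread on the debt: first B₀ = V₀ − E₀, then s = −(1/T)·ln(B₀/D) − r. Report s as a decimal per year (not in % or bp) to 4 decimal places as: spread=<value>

With assets at 313.3900 and a single debt payment of 164.8276 at 6.2137 years:
d₁ = [ln(V₀/D) + (r + σ²/2)T] / (σ√T)
   = [ln(313.3900/164.8276) + (0.0634 + 0.5·0.4560²)·6.2137] / (0.4560·√6.2137)
   = [0.642548 + 1.039975] / 1.136685 = 1.480202
d₂ = d₁ − σ√T = 1.480202 − 1.136685 = 0.343517
N(d₁) = 0.930590,  N(d₂) = 0.634395,  e^(−rT) = 0.674389
E₀ = V₀·N(d₁) − D·e^(−rT)·N(d₂)
   = 313.3900·0.930590 − 164.8276·0.674389·0.634395 = 221.119661
B₀ = V₀ − E₀ = 313.3900 − 221.119661 = 92.270339
spread = −(1/T)·ln(B₀/D) − r = −(1/6.2137)·ln(92.270339/164.8276) − 0.0634 = 0.02997067

spread=0.0300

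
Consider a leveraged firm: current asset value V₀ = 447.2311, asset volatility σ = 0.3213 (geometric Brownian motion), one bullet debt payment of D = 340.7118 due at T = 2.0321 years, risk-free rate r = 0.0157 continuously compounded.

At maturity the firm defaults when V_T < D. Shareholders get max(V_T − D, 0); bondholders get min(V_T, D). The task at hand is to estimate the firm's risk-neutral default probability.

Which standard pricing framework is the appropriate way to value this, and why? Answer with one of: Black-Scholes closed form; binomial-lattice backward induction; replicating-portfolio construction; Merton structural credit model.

Key observation: the question is about default risk generated by asset-value dynamics against a debt face of 340.7118 — the structural framework prices exactly that.

framework: Merton structural credit model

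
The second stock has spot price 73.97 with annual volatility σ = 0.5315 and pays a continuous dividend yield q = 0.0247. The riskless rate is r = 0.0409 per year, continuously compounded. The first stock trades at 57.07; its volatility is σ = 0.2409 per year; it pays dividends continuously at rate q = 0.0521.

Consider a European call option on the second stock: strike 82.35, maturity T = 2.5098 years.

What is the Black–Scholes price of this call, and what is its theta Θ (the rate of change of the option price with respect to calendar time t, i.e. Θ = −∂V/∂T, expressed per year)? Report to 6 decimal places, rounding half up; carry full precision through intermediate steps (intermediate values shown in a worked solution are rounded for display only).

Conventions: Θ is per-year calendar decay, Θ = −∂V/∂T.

price = 21.137059
Θ = -4.237848

σ√T = 0.5315·√2.5098 = 0.842021
d₁ = (ln(S/K) + (r−q+σ²/2)T) / (σ√T) = (ln(73.97/82.35) + (0.0409−0.0247+0.5315²/2)·2.5098) / 0.842021 = (-0.107319 + 0.395158) / 0.842021 = 0.341844
d₂ = d₁ − σ√T = 0.341844 − 0.842021 = -0.500177
e^{−rT} = 0.902442
e^{−qT} = 0.939890
N(d₁) = 0.633766,  N(d₂) = 0.308475
Call price V = S·e^{−qT}·N(d₁) − K·e^{−rT}·N(d₂) = 44.061730 − 22.924671 = 21.137059
φ(d₁) = (1/√(2π))·e^{−d₁²/2} = 0.376301
Θ = −S·e^{−qT}·φ(d₁)·σ/(2√T) + q·S·e^{−qT}·N(d₁) − r·K·e^{−rT}·N(d₂) = −4.388554 + 1.088325 − 0.937619 = -4.237848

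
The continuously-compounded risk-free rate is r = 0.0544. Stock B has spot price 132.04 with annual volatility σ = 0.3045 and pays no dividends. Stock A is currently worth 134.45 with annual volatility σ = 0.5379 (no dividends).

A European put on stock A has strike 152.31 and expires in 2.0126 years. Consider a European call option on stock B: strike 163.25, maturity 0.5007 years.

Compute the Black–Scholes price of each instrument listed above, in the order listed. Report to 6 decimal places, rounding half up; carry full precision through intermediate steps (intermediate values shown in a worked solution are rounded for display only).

[stock A put K=152.31]
σ√T = 0.5379·√2.0126 = 0.763098
d₁ = (ln(S/K) + (r+σ²/2)T) / (σ√T) = (ln(134.45/152.31) + (0.0544+0.5379²/2)·2.0126) / 0.763098 = (-0.124726 + 0.400645) / 0.763098 = 0.361578
d₂ = d₁ − σ√T = 0.361578 − 0.763098 = -0.401520
e^{−rT} = 0.896295
N(−d₁) = 0.358834,  N(−d₂) = 0.655981
price = K·e^{−rT}·N(−d₂) − S·N(−d₁) = 89.551128 − 48.245211 = 41.305917
[stock B call K=163.25]
σ√T = 0.3045·√0.5007 = 0.215465
d₁ = (ln(S/K) + (r+σ²/2)T) / (σ√T) = (ln(132.04/163.25) + (0.0544+0.3045²/2)·0.5007) / 0.215465 = (-0.212178 + 0.050451) / 0.215465 = -0.750598
d₂ = d₁ − σ√T = -0.750598 − 0.215465 = -0.966062
e^{−rT} = 0.973130
N(d₁) = 0.226447,  N(d₂) = 0.167007
price = S·N(d₁) − K·e^{−rT}·N(d₂) = 29.900120 − 26.531222 = 3.368898

price(stock A put K=152.31) = 41.305917
price(stock B call K=163.25) = 3.368898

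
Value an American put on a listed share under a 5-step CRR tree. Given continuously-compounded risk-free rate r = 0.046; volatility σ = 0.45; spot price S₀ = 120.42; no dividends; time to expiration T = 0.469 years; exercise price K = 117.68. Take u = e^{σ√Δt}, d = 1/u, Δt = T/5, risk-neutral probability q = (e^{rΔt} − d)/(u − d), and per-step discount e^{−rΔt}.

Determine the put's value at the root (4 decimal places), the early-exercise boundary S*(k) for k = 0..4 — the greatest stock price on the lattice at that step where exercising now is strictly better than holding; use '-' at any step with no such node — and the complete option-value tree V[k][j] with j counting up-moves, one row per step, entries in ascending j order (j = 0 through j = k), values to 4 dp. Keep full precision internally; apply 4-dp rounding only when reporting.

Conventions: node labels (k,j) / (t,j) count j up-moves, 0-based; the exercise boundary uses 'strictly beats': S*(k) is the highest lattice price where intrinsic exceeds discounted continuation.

price = 12.8697
boundary = - - - 79.6406 91.4091
tree:
12.8697
19.2117 6.1489
27.6643 10.2726 1.7589
38.0394 16.7287 3.4053 0.0000
48.2927 26.2709 6.5927 0.0000 0.0000
57.2260 38.0394 12.7635 0.0000 0.0000 0.0000

params: Δt=0.09380 u=1.14777 d=0.87126 q=0.48124 e^(-rΔt)=0.99569
t_5 payoffs: 57.2260 38.0394 12.7635 0.0000 0.0000 0.0000
t_4: node(4,0) S=69.3873 payoff=48.2927 vs cont=47.7861 → 48.2927 [stop]  node(4,1) S=91.4091 payoff=26.2709 vs cont=25.7643 → 26.2709 [stop]  node(4,2) S=120.4200 payoff=0.0000 vs cont=6.5927 → 6.5927 [wait]  node(4,3) S=158.6383 payoff=0.0000 vs cont=0.0000 → 0.0000 [wait]  node(4,4) S=208.9861 payoff=0.0000 vs cont=0.0000 → 0.0000 [wait]  ⇒ S*(4)=91.4091
t_3: node(3,0) S=79.6406 payoff=38.0394 vs cont=37.5327 → 38.0394 [stop]  node(3,1) S=104.9165 payoff=12.7635 vs cont=16.7287 → 16.7287 [wait]  node(3,2) S=138.2144 payoff=0.0000 vs cont=3.4053 → 3.4053 [wait]  node(3,3) S=182.0802 payoff=0.0000 vs cont=0.0000 → 0.0000 [wait]  ⇒ S*(3)=79.6406
t_2: node(2,0) S=91.4091 payoff=26.2709 vs cont=27.6643 → 27.6643 [wait]  node(2,1) S=120.4200 payoff=0.0000 vs cont=10.2726 → 10.2726 [wait]  node(2,2) S=158.6383 payoff=0.0000 vs cont=1.7589 → 1.7589 [wait]  ⇒ S*(2)=-
t_1: node(1,0) S=104.9165 payoff=12.7635 vs cont=19.2117 → 19.2117 [wait]  node(1,1) S=138.2144 payoff=0.0000 vs cont=6.1489 → 6.1489 [wait]  ⇒ S*(1)=-
t_0: node(0,0) S=120.4200 payoff=0.0000 vs cont=12.8697 → 12.8697 [wait]  ⇒ S*(0)=-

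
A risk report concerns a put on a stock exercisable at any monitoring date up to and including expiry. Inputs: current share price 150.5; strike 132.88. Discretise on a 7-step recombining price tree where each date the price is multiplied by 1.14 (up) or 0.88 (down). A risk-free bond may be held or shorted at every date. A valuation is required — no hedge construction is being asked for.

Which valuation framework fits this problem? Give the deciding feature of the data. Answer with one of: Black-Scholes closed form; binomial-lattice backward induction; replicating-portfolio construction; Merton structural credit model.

Key observation: the put (strike 132.88 on spot 150.5) is American-style on a 7-step discrete price model, so the early-exercise decision at every node requires stepwise backward valuation — a closed form cannot price the exercise right.

framework: binomial-lattice backward induction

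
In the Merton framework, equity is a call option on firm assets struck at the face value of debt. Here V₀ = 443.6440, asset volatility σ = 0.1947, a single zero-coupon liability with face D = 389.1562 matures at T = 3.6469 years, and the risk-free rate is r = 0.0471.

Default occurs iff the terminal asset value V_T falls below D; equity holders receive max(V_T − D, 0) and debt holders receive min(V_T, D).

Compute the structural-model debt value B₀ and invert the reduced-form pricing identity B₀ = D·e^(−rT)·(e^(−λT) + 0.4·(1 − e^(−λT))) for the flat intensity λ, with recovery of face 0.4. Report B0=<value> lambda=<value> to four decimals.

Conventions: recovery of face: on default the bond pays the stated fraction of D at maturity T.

B0=311.2924 lambda=0.0239

With assets at 443.6440 and a single debt payment of 389.1562 at 3.6469 years:
d₁ = [ln(V₀/D) + (r + σ²/2)T] / (σ√T)
   = [ln(443.6440/389.1562) + (0.0471 + 0.5·0.1947²)·3.6469] / (0.1947·√3.6469)
   = [0.131042 + 0.240892] / 0.371816 = 1.000318
d₂ = d₁ − σ√T = 1.000318 − 0.371816 = 0.628502
N(d₁) = 0.841422,  N(d₂) = 0.735163,  e^(−rT) = 0.842174
E₀ = V₀·N(d₁) − D·e^(−rT)·N(d₂)
   = 443.6440·0.841422 − 389.1562·0.842174·0.735163 = 132.351646
B₀ = V₀ − E₀ = 443.6440 − 132.351646 = 311.292354
e^(−λT) = (B₀·e^(rT)/D − 0.4)/(1 − 0.4) = (311.2924·1.187403/389.1562 − 0.4)/0.6 = 0.91637242
λ = −ln(0.91637242)/3.6469 = 0.023947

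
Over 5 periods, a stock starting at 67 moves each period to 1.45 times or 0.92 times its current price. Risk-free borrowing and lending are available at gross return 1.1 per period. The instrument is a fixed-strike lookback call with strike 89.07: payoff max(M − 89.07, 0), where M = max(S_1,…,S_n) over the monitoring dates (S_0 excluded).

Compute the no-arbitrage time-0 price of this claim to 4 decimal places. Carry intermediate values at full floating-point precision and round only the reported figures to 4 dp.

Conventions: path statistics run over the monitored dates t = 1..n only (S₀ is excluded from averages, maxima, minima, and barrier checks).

price = 22.4328

Under the martingale measure an up-move has probability p* = 0.3396; value the claim as the probability-weighted average of per-path payoffs, discounted 5 periods at R = 1.1.
Enumerate all 2^5 = 32 price paths (U = up ×1.45, D = down ×0.92); each path with k up-moves has probability p*^k·(1−p*)^(5−k).
DDDDD: M=61.6400, payoff=0.0000, prob=0.125592
UDDDD: M=97.1500, payoff=8.0800, prob=0.064590
DUDDD: M=89.3780, payoff=0.3080, prob=0.064590
UUDDD: M=140.8675, payoff=51.7975, prob=0.033218
DDUDD: M=82.2278, payoff=0.0000, prob=0.064590
UDUDD: M=129.5981, payoff=40.5281, prob=0.033218
DUUDD: M=129.5981, payoff=40.5281, prob=0.033218
UUUDD: M=204.2579, payoff=115.1879, prob=0.017083
DDDUD: M=75.6495, payoff=0.0000, prob=0.064590
UDDUD: M=119.2303, payoff=30.1603, prob=0.033218
DUDUD: M=119.2303, payoff=30.1603, prob=0.033218
UUDUD: M=187.9172, payoff=98.8472, prob=0.017083
DDUUD: M=119.2303, payoff=30.1603, prob=0.033218
UDUUD: M=187.9172, payoff=98.8472, prob=0.017083
DUUUD: M=187.9172, payoff=98.8472, prob=0.017083
UUUUD: M=296.1739, payoff=207.1039, prob=0.008786
DDDDU: M=69.5976, payoff=0.0000, prob=0.064590
UDDDU: M=109.6918, payoff=20.6218, prob=0.033218
DUDDU: M=109.6918, payoff=20.6218, prob=0.033218
UUDDU: M=172.8839, payoff=83.8139, prob=0.017083
DDUDU: M=109.6918, payoff=20.6218, prob=0.033218
UDUDU: M=172.8839, payoff=83.8139, prob=0.017083
DUUDU: M=172.8839, payoff=83.8139, prob=0.017083
UUUDU: M=272.4800, payoff=183.4100, prob=0.008786
DDDUU: M=109.6918, payoff=20.6218, prob=0.033218
UDDUU: M=172.8839, payoff=83.8139, prob=0.017083
DUDUU: M=172.8839, payoff=83.8139, prob=0.017083
UUDUU: M=272.4800, payoff=183.4100, prob=0.008786
DDUUU: M=172.8839, payoff=83.8139, prob=0.017083
UDUUU: M=272.4800, payoff=183.4100, prob=0.008786
DUUUU: M=272.4800, payoff=183.4100, prob=0.008786
UUUUU: M=429.4522, payoff=340.3822, prob=0.004518
Price = Σ prob·payoff / R^5 = 36.128293 / 1.610510 = 22.4328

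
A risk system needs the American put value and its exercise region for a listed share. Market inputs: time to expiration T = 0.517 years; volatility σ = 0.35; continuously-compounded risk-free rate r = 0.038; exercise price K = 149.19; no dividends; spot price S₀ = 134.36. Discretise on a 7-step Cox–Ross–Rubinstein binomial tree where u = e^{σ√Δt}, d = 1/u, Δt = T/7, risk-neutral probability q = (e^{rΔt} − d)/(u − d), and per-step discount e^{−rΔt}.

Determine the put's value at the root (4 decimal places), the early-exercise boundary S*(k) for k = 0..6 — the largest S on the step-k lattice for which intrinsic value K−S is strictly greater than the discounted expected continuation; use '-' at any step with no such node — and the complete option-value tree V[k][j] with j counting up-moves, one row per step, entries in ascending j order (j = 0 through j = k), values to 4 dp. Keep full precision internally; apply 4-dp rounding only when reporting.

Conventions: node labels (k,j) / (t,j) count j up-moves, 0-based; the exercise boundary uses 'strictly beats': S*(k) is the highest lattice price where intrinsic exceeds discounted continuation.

Δt=0.07386  u=1.09979  d=0.90927  q=0.49099  discount=0.99720
step 7 (expiry): payoffs max(K−S,0) = 80.1494 65.6830 48.1852 27.0211 1.4223 0.0000 0.0000 0.0000
step 6: (k=6,j=0): S=75.9301, K−S=73.2599, hold=72.8418 ⇒ V=73.2599 exercise | (k=6,j=1): S=91.8401, K−S=57.3499, hold=56.9317 ⇒ V=57.3499 exercise | (k=6,j=2): S=111.0839, K−S=38.1061, hold=37.6879 ⇒ V=38.1061 exercise | (k=6,j=3): S=134.3600, K−S=14.8300, hold=14.4119 ⇒ V=14.8300 exercise | (k=6,j=4): S=162.5132, K−S=0.0000, hold=0.7220 ⇒ V=0.7220 continue | (k=6,j=5): S=196.5656, K−S=0.0000, hold=0.0000 ⇒ V=0.0000 continue | (k=6,j=6): S=237.7531, K−S=0.0000, hold=0.0000 ⇒ V=0.0000 continue  boundary S*=134.3600
step 5: (k=5,j=0): S=83.5070, K−S=65.6830, hold=65.2648 ⇒ V=65.6830 exercise | (k=5,j=1): S=101.0048, K−S=48.1852, hold=47.7671 ⇒ V=48.1852 exercise | (k=5,j=2): S=122.1689, K−S=27.0211, hold=26.6030 ⇒ V=27.0211 exercise | (k=5,j=3): S=147.7677, K−S=1.4223, hold=7.8809 ⇒ V=7.8809 continue | (k=5,j=4): S=178.7303, K−S=0.0000, hold=0.3665 ⇒ V=0.3665 continue | (k=5,j=5): S=216.1807, K−S=0.0000, hold=0.0000 ⇒ V=0.0000 continue  boundary S*=122.1689
step 4: (k=4,j=0): S=91.8401, K−S=57.3499, hold=56.9317 ⇒ V=57.3499 exercise | (k=4,j=1): S=111.0839, K−S=38.1061, hold=37.6879 ⇒ V=38.1061 exercise | (k=4,j=2): S=134.3600, K−S=14.8300, hold=17.5741 ⇒ V=17.5741 continue | (k=4,j=3): S=162.5132, K−S=0.0000, hold=4.1797 ⇒ V=4.1797 continue | (k=4,j=4): S=196.5656, K−S=0.0000, hold=0.1860 ⇒ V=0.1860 continue  boundary S*=111.0839
step 3: (k=3,j=0): S=101.0048, K−S=48.1852, hold=47.7671 ⇒ V=48.1852 exercise | (k=3,j=1): S=122.1689, K−S=27.0211, hold=27.9465 ⇒ V=27.9465 continue | (k=3,j=2): S=147.7677, K−S=1.4223, hold=10.9667 ⇒ V=10.9667 continue | (k=3,j=3): S=178.7303, K−S=0.0000, hold=2.2126 ⇒ V=2.2126 continue  boundary S*=101.0048
step 2: (k=2,j=0): S=111.0839, K−S=38.1061, hold=38.1410 ⇒ V=38.1410 continue | (k=2,j=1): S=134.3600, K−S=14.8300, hold=19.5547 ⇒ V=19.5547 continue | (k=2,j=2): S=162.5132, K−S=0.0000, hold=6.6499 ⇒ V=6.6499 continue  boundary S*=-
step 1: (k=1,j=0): S=122.1689, K−S=27.0211, hold=28.9340 ⇒ V=28.9340 continue | (k=1,j=1): S=147.7677, K−S=1.4223, hold=13.1815 ⇒ V=13.1815 continue  boundary S*=-
step 0: (k=0,j=0): S=134.3600, K−S=14.8300, hold=21.1403 ⇒ V=21.1403 continue  boundary S*=-

price = 21.1403
boundary = - - - 101.0048 111.0839 122.1689 134.3600
tree:
21.1403
28.9340 13.1815
38.1410 19.5547 6.6499
48.1852 27.9465 10.9667 2.2126
57.3499 38.1061 17.5741 4.1797 0.1860
65.6830 48.1852 27.0211 7.8809 0.3665 0.0000
73.2599 57.3499 38.1061 14.8300 0.7220 0.0000 0.0000
80.1494 65.6830 48.1852 27.0211 1.4223 0.0000 0.0000 0.0000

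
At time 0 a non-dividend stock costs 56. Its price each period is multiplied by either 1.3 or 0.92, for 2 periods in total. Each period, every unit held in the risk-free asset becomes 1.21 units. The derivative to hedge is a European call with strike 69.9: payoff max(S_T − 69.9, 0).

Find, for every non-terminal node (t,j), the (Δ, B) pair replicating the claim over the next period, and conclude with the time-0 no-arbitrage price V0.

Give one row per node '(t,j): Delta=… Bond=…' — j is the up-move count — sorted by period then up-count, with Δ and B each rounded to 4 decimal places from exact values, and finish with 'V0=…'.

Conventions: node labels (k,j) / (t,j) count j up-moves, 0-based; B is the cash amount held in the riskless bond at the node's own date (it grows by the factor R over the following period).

Arbitrage-free pricing uses the up-move probability p* = (R−d)/(u−d) = 0.7632, discounting each step at R = 1.21.
At maturity the claim pays: V(2,0)=0.0000, V(2,1)=0.0000, V(2,2)=24.7400
(1,0): S=51.5200. Δ = (V_up−V_dn)/(S_up−S_dn) = (0.0000−0.0000)/(66.9760−47.3984) = 0.0000. V = [p*·0.0000 + (1−p*)·0.0000]/1.21 = 0.0000. B = V − Δ·S = 0.0000.
(1,1): S=72.8000. Δ = (V_up−V_dn)/(S_up−S_dn) = (24.7400−0.0000)/(94.6400−66.9760) = 0.8943. V = [p*·24.7400 + (1−p*)·0.0000]/1.21 = 15.6037. B = V − Δ·S = -49.5015.
(0,0): S=56.0000. Δ = (V_up−V_dn)/(S_up−S_dn) = (15.6037−0.0000)/(72.8000−51.5200) = 0.7333. V = [p*·15.6037 + (1−p*)·0.0000]/1.21 = 9.8414. B = V − Δ·S = -31.2211.
Check: Δ(0,0)·S0 + B(0,0) = 9.8414 = V0.

(0,0): Delta=0.7333 Bond=-31.2211
(1,0): Delta=0.0000 Bond=0.0000
(1,1): Delta=0.8943 Bond=-49.5015
V0=9.8414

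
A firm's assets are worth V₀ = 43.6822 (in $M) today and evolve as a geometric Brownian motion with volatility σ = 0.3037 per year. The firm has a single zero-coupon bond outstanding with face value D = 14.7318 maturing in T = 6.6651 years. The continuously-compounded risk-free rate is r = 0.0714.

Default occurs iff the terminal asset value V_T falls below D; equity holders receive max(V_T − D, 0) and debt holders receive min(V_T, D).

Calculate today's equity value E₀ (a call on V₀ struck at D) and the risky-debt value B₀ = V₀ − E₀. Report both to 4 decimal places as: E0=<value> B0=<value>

Equity is a call on the firm's assets struck at D = 14.7318:
d₁ = [ln(V₀/D) + (r + σ²/2)T] / (σ√T)
   = [ln(43.6822/14.7318) + (0.0714 + 0.5·0.3037²)·6.6651] / (0.3037·√6.6651)
   = [1.086932 + 0.783262] / 0.784058 = 2.385275
d₂ = d₁ − σ√T = 2.385275 − 0.784058 = 1.601217
N(d₁) = 0.991467,  N(d₂) = 0.945336,  e^(−rT) = 0.621333
E₀ = V₀·N(d₁) − D·e^(−rT)·N(d₂)
   = 43.6822·0.991467 − 14.7318·0.621333·0.945336 = 34.656461
B₀ = V₀ − E₀ = 43.6822 − 34.656461 = 9.025739

E0=34.6565 B0=9.0257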